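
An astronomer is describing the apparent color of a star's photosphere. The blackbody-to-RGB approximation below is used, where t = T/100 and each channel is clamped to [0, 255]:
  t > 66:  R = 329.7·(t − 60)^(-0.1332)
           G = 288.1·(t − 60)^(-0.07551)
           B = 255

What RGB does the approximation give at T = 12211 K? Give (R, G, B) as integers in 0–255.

t = 12211/100 = 122.11; the t > 66 branch applies.
R = 329.7·(122.11 − 60)^(-0.1332) = 329.7·62.11^(-0.1332) = 329.7·0.57697 = 190.226.
G = 288.1·(122.11 − 60)^(-0.07551) = 288.1·62.11^(-0.07551) = 288.1·0.73215 = 210.932.
B = 255 by definition for t > 66.
Rounded: (190, 211, 255).

(190, 211, 255)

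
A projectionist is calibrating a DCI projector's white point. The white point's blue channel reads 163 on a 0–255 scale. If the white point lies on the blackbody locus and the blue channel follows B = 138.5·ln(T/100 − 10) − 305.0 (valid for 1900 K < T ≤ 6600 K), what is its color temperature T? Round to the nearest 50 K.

3950 K

ln(t − 10) = (163 + 305.0) / 138.5 = 3.3791.
t − 10 = e^3.3791 = 29.343, so t = 39.343.
T = 100·t = 3934 K → 3950 K to the nearest 50 K.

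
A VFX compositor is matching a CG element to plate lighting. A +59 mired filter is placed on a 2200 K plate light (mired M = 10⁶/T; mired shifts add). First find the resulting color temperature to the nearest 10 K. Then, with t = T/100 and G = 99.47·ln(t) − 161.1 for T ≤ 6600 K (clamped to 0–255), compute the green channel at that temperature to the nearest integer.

134

M_in = 10⁶/2200 = 454.55; M_out = 454.55 + (+59) = 513.55.
T_out = 10⁶/513.55 = 1947.2 K → 1950 K; t = 19.5.
G = 99.47·ln 19.5 − 161.1 = 99.47·2.9704 − 161.1 = 134.367.
Rounded: 134.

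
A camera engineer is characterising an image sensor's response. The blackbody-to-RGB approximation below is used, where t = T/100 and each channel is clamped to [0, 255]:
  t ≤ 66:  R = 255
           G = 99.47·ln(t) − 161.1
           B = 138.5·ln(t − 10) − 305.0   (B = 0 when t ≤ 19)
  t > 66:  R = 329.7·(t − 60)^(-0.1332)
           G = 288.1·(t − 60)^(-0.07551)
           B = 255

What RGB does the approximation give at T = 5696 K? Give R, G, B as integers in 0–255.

R=255, G=241, B=228

t = 5696/100 = 56.96; the t ≤ 66 branch applies.
R = 255 by definition for t ≤ 66.
G = 99.47·ln 56.96 − 161.1 = 99.47·4.0423 − 161.1 = 240.992.
B = 138.5·ln(56.96 − 10) − 305.0 = 138.5·ln 46.96 − 305.0 = 138.5·3.8493 − 305.0 = 228.128.
Rounded: (255, 241, 228).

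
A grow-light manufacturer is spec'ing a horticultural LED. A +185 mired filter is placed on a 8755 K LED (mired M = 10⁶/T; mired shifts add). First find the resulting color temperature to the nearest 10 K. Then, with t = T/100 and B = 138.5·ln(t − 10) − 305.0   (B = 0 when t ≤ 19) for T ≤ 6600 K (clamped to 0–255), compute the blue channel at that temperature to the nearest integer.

132

M_in = 10⁶/8755 = 114.22; M_out = 114.22 + (+185) = 299.22.
T_out = 10⁶/299.22 = 3342.0 K → 3340 K; t = 33.4.
B = 138.5·ln(33.4 − 10) − 305.0 = 138.5·ln 23.4 − 305.0 = 138.5·3.1527 − 305.0 = 131.654.
Rounded: 132.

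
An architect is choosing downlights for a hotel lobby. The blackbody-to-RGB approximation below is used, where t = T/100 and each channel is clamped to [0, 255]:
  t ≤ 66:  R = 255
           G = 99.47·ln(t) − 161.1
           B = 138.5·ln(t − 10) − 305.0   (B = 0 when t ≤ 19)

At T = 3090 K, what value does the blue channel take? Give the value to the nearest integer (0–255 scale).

t = 3090/100 = 30.9; the t ≤ 66 branch applies.
B = 138.5·ln(30.9 − 10) − 305.0 = 138.5·ln 20.9 − 305.0 = 138.5·3.0397 − 305.0 = 116.005.
Rounded: 116.

116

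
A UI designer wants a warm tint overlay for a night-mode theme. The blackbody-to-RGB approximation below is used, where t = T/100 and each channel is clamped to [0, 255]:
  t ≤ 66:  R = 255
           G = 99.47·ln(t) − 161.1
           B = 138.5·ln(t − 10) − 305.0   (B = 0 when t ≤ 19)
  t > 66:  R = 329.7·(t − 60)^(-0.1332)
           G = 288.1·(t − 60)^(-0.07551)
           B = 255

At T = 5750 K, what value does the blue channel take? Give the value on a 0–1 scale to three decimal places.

0.901

t = 5750/100 = 57.5; the t ≤ 66 branch applies.
B = 138.5·ln(57.5 − 10) − 305.0 = 138.5·ln 47.5 − 305.0 = 138.5·3.8607 − 305.0 = 229.711.
On a 0–1 scale: 229.711/255 = 0.9008 → 0.901.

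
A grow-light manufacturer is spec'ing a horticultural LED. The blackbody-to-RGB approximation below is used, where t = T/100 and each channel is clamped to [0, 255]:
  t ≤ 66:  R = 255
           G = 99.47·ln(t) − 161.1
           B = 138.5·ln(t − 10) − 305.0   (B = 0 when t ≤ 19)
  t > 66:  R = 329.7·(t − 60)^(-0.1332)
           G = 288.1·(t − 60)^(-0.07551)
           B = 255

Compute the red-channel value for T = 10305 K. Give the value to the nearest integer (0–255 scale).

200

t = 10305/100 = 103.05; the t > 66 branch applies.
R = 329.7·(103.05 − 60)^(-0.1332) = 329.7·43.05^(-0.1332) = 329.7·0.60584 = 199.744.
Rounded: 200.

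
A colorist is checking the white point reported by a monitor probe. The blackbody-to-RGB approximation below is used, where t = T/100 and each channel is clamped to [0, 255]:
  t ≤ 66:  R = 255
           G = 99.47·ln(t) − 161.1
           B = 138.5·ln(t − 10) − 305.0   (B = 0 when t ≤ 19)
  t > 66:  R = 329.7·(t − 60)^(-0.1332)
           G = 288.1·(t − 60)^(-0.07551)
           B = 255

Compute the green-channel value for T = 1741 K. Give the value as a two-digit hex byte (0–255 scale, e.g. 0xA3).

t = 1741/100 = 17.41; the t ≤ 66 branch applies.
G = 99.47·ln 17.41 − 161.1 = 99.47·2.8570 − 161.1 = 123.090.
Rounded: 123; in hex, 0x7B.

0x7B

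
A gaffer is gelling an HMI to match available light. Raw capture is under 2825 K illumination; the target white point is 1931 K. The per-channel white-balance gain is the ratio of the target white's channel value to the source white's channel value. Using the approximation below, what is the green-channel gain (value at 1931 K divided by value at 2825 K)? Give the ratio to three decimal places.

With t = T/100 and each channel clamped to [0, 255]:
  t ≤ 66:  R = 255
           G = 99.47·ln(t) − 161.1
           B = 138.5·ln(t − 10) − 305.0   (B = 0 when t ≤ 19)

0.779

At 2825 K (t = 28.25):
  G = 99.47·ln 28.25 − 161.1 = 99.47·3.3411 − 161.1 = 171.239.
At 1931 K (t = 19.31):
  G = 99.47·ln 19.31 − 161.1 = 99.47·2.9606 − 161.1 = 133.393.
Gain = 133.393 / 171.239 = 0.7790 → 0.779.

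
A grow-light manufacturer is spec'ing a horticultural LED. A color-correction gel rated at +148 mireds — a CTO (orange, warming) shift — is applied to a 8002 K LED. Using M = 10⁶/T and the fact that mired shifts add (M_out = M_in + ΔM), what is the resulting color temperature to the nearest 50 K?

3650 K

M_in = 10⁶/8002 = 124.97 mireds.
M_out = 124.97 + (+148) = 272.97 mireds.
T_out = 10⁶/272.97 = 3663.4 K → 3650 K.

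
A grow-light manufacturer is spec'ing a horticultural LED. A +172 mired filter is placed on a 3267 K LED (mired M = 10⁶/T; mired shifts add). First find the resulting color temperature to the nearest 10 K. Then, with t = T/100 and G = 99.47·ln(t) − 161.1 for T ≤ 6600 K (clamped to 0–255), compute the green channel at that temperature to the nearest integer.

M_in = 10⁶/3267 = 306.09; M_out = 306.09 + (+172) = 478.09.
T_out = 10⁶/478.09 = 2091.7 K → 2090 K; t = 20.9.
G = 99.47·ln 20.9 − 161.1 = 99.47·3.0397 − 161.1 = 141.264.
Rounded: 141.

141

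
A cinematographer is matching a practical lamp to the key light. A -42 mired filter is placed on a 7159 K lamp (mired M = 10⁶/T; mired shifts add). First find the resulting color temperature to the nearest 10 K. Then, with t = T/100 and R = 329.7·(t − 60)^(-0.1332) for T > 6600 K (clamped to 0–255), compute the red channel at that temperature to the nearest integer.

200

M_in = 10⁶/7159 = 139.68; M_out = 139.68 + (-42) = 97.68.
T_out = 10⁶/97.68 = 10237.1 K → 10240 K; t = 102.4.
R = 329.7·(102.4 − 60)^(-0.1332) = 329.7·42.4^(-0.1332) = 329.7·0.60706 = 200.149.
Rounded: 200.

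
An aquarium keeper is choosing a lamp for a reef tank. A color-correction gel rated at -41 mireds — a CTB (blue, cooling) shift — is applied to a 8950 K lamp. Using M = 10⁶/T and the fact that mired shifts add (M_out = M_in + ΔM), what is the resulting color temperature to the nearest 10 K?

14140 K

M_in = 10⁶/8950 = 111.73 mireds.
M_out = 111.73 + (-41) = 70.73 mireds.
T_out = 10⁶/70.73 = 14137.9 K → 14140 K.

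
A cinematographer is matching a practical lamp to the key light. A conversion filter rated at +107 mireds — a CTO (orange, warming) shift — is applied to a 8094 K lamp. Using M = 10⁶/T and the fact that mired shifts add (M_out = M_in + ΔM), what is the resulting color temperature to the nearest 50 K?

M_in = 10⁶/8094 = 123.55 mireds.
M_out = 123.55 + (+107) = 230.55 mireds.
T_out = 10⁶/230.55 = 4337.5 K → 4350 K.

4350 K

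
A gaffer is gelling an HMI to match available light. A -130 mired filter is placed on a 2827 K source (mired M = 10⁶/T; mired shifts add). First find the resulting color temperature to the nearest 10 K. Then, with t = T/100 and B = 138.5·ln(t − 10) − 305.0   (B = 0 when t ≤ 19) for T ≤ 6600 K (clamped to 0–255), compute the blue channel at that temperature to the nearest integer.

186

M_in = 10⁶/2827 = 353.73; M_out = 353.73 + (-130) = 223.73.
T_out = 10⁶/223.73 = 4469.6 K → 4470 K; t = 44.7.
B = 138.5·ln(44.7 − 10) − 305.0 = 138.5·ln 34.7 − 305.0 = 138.5·3.5467 − 305.0 = 186.223.
Rounded: 186.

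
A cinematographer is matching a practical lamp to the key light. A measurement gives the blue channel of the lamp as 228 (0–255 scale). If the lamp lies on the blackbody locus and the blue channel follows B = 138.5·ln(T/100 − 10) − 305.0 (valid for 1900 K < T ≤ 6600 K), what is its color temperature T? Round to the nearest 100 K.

5700 K

ln(t − 10) = (228 + 305.0) / 138.5 = 3.8484.
t − 10 = e^3.8484 = 46.917, so t = 56.917.
T = 100·t = 5692 K → 5700 K to the nearest 100 K.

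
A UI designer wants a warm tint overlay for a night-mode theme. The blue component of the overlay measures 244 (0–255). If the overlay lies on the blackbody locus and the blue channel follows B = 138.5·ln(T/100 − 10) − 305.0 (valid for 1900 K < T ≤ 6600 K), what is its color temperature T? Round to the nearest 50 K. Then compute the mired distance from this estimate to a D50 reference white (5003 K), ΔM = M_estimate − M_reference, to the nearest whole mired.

ln(t − 10) = (244 + 305.0) / 138.5 = 3.9639.
t − 10 = e^3.9639 = 52.662, so t = 62.662.
T = 100·t = 6266 K → 6250 K to the nearest 50 K.
M_estimate = 10⁶/6250 = 160.00; M_reference = 10⁶/5003 = 199.88.
ΔM = 160.00 − 199.88 = -39.88 → -40 mireds.

-40 mireds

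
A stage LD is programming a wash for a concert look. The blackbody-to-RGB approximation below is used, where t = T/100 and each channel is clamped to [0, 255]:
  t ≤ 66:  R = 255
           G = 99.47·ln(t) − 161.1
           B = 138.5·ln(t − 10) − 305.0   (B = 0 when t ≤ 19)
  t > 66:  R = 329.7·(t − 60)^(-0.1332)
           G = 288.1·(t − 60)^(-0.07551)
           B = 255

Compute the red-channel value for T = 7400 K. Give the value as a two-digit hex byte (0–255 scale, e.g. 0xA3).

0xE8

t = 7400/100 = 74; the t > 66 branch applies.
R = 329.7·(74 − 60)^(-0.1332) = 329.7·14^(-0.1332) = 329.7·0.70362 = 231.982.
Rounded: 232; in hex, 0xE8.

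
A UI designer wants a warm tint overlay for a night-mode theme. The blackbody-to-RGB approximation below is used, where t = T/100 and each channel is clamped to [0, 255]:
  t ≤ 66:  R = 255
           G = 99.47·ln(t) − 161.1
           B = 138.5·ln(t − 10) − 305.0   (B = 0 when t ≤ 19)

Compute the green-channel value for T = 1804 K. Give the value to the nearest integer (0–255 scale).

t = 1804/100 = 18.04; the t ≤ 66 branch applies.
G = 99.47·ln 18.04 − 161.1 = 99.47·2.8926 − 161.1 = 126.626.
Rounded: 127.

127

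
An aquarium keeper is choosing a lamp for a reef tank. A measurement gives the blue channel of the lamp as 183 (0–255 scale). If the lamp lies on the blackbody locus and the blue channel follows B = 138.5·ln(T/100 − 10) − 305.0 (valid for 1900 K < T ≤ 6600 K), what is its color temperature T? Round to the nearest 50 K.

4400 K

ln(t − 10) = (183 + 305.0) / 138.5 = 3.5235.
t − 10 = e^3.5235 = 33.902, so t = 43.902.
T = 100·t = 4390 K → 4400 K to the nearest 50 K.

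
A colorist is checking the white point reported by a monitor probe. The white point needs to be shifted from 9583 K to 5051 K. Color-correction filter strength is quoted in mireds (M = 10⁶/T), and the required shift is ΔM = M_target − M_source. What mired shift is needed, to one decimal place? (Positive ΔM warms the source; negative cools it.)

M_source = 10⁶/9583 = 104.351; M_target = 10⁶/5051 = 197.981.
ΔM = 197.981 − 104.351 = 93.629 → +93.6 mireds, a warming shift.

+93.6 mireds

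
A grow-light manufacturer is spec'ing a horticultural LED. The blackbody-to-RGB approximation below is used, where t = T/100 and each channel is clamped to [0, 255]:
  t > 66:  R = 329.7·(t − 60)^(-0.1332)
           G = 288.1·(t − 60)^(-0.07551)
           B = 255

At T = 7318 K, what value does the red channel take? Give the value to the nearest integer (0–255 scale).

t = 7318/100 = 73.18; the t > 66 branch applies.
R = 329.7·(73.18 − 60)^(-0.1332) = 329.7·13.18^(-0.1332) = 329.7·0.70930 = 233.855.
Rounded: 234.

234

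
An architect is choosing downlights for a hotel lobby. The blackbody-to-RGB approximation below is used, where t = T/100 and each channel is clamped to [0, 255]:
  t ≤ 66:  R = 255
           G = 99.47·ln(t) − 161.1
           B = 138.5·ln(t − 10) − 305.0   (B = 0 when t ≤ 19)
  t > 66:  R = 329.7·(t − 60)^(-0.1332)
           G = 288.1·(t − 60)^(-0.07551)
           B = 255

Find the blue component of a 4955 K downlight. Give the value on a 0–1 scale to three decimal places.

0.801

t = 4955/100 = 49.55; the t ≤ 66 branch applies.
B = 138.5·ln(49.55 − 10) − 305.0 = 138.5·ln 39.55 − 305.0 = 138.5·3.6776 − 305.0 = 204.343.
On a 0–1 scale: 204.343/255 = 0.8013 → 0.801.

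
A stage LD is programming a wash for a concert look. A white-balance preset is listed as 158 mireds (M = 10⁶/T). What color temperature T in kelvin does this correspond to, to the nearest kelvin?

T = 10⁶ / 158 = 6329.11 K → 6329 K.

6329 K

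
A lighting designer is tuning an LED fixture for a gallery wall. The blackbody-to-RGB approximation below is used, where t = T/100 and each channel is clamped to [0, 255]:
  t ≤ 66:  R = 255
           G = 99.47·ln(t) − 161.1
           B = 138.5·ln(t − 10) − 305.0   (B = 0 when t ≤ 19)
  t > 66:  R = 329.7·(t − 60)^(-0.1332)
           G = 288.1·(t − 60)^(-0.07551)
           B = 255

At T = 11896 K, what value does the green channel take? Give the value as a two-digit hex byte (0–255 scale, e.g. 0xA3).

0xD4

t = 11896/100 = 118.96; the t > 66 branch applies.
G = 288.1·(118.96 − 60)^(-0.07551) = 288.1·58.96^(-0.07551) = 288.1·0.73503 = 211.762.
Rounded: 212; in hex, 0xD4.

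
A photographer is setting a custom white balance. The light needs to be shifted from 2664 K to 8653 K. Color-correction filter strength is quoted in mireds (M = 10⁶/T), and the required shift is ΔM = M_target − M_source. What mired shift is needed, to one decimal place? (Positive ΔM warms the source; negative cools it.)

-259.8 mireds

M_source = 10⁶/2664 = 375.375; M_target = 10⁶/8653 = 115.567.
ΔM = 115.567 − 375.375 = -259.809 → -259.8 mireds, a cooling shift.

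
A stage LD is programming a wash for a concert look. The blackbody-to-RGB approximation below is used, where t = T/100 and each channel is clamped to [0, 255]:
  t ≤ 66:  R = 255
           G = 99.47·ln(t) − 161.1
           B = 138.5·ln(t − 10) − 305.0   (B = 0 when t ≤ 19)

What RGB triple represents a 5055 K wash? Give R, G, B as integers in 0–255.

t = 5055/100 = 50.55; the t ≤ 66 branch applies.
R = 255 by definition for t ≤ 66.
G = 99.47·ln 50.55 − 161.1 = 99.47·3.9230 − 161.1 = 229.117.
B = 138.5·ln(50.55 − 10) − 305.0 = 138.5·ln 40.55 − 305.0 = 138.5·3.7025 − 305.0 = 207.801.
Rounded: (255, 229, 208).

R=255, G=229, B=208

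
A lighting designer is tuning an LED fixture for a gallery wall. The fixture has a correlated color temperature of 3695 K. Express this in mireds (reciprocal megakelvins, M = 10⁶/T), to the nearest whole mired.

M = 10⁶ / 3695 = 270.636 → 271 mireds.

271 mireds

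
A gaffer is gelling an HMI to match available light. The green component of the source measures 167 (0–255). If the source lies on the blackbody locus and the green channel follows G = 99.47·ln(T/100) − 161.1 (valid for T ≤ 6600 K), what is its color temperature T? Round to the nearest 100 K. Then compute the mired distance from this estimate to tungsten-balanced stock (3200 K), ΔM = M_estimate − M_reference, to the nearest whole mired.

ln t = (167 + 161.1) / 99.47 = 3.2985.
t = e^3.2985 = 27.072.
T = 100·t = 2707 K → 2700 K to the nearest 100 K.
M_estimate = 10⁶/2700 = 370.37; M_reference = 10⁶/3200 = 312.50.
ΔM = 370.37 − 312.50 = 57.87 → +58 mireds.

+58 mireds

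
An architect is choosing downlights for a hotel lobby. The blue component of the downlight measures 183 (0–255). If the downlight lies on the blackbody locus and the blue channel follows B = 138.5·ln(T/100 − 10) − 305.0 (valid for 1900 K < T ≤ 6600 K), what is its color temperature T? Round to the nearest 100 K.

4400 K

ln(t − 10) = (183 + 305.0) / 138.5 = 3.5235.
t − 10 = e^3.5235 = 33.902, so t = 43.902.
T = 100·t = 4390 K → 4400 K to the nearest 100 K.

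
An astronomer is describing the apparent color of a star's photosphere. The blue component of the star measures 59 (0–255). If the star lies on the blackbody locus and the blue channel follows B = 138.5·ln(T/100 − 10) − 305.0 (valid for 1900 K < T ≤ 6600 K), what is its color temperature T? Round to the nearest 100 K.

2400 K

ln(t − 10) = (59 + 305.0) / 138.5 = 2.6282.
t − 10 = e^2.6282 = 13.848, so t = 23.848.
T = 100·t = 2385 K → 2400 K to the nearest 100 K.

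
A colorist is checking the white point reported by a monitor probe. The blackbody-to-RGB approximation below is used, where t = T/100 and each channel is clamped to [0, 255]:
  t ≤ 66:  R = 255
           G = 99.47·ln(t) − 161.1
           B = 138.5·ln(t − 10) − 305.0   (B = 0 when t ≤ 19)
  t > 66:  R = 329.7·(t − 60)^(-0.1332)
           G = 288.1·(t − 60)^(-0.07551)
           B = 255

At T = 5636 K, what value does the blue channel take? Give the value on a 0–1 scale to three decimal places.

t = 5636/100 = 56.36; the t ≤ 66 branch applies.
B = 138.5·ln(56.36 − 10) − 305.0 = 138.5·ln 46.36 − 305.0 = 138.5·3.8364 − 305.0 = 226.347.
On a 0–1 scale: 226.347/255 = 0.8876 → 0.888.

0.888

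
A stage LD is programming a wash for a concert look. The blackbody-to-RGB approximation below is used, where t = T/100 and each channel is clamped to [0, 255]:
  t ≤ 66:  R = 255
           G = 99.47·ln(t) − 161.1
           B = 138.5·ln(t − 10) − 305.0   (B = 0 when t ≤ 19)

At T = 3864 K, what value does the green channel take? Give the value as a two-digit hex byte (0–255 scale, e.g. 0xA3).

0xCA

t = 3864/100 = 38.64; the t ≤ 66 branch applies.
G = 99.47·ln 38.64 − 161.1 = 99.47·3.6543 − 161.1 = 202.392.
Rounded: 202; in hex, 0xCA.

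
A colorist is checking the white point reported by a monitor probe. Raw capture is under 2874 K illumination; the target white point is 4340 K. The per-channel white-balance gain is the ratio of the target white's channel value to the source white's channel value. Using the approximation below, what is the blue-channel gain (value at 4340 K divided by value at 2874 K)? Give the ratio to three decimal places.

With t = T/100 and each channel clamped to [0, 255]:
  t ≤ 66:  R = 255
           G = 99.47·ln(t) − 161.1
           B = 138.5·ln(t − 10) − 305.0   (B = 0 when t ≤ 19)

1.793

At 2874 K (t = 28.74):
  B = 138.5·ln(28.74 − 10) − 305.0 = 138.5·ln 18.74 − 305.0 = 138.5·2.9307 − 305.0 = 100.896.
At 4340 K (t = 43.4):
  B = 138.5·ln(43.4 − 10) − 305.0 = 138.5·ln 33.4 − 305.0 = 138.5·3.5086 − 305.0 = 180.935.
Gain = 180.935 / 100.896 = 1.7933 → 1.793.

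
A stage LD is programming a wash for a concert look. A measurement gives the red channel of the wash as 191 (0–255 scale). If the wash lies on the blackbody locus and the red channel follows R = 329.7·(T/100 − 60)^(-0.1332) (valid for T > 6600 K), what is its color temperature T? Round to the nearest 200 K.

12000 K

(t − 60)^(-0.1332) = 191/329.7 = 0.57931.
t − 60 = 0.57931^(1/-0.1332) = 0.57931^(-7.508) = 60.245, so t = 120.245.
T = 100·t = 12025 K → 12000 K to the nearest 200 K.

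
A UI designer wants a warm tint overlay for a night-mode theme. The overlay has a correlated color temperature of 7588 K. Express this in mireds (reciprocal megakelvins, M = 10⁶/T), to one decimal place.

M = 10⁶ / 7588 = 131.787 → 131.8 mireds.

131.8 mireds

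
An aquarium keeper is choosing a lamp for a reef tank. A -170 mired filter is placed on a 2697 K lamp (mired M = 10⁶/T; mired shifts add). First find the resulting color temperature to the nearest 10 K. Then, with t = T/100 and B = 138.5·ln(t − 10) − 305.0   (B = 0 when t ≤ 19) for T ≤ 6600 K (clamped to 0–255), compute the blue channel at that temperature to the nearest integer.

205

M_in = 10⁶/2697 = 370.78; M_out = 370.78 + (-170) = 200.78.
T_out = 10⁶/200.78 = 4980.5 K → 4980 K; t = 49.8.
B = 138.5·ln(49.8 − 10) − 305.0 = 138.5·ln 39.8 − 305.0 = 138.5·3.6839 − 305.0 = 205.216.
Rounded: 205.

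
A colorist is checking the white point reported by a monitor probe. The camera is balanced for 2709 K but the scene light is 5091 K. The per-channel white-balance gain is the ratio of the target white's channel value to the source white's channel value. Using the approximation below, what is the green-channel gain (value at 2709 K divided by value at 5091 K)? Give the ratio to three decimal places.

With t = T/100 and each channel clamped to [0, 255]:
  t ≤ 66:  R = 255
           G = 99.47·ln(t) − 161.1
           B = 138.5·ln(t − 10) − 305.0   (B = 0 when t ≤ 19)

At 5091 K (t = 50.91):
  G = 99.47·ln 50.91 − 161.1 = 99.47·3.9301 − 161.1 = 229.823.
At 2709 K (t = 27.09):
  G = 99.47·ln 27.09 − 161.1 = 99.47·3.2992 − 161.1 = 167.068.
Gain = 167.068 / 229.823 = 0.7269 → 0.727.

0.727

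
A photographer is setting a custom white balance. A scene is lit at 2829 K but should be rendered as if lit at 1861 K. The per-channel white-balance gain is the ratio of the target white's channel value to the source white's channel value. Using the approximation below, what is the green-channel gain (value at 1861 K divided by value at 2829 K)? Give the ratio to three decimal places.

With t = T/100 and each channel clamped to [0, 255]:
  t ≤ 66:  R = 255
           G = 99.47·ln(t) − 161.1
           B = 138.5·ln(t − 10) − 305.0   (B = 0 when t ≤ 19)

At 2829 K (t = 28.29):
  G = 99.47·ln 28.29 − 161.1 = 99.47·3.3425 − 161.1 = 171.379.
At 1861 K (t = 18.61):
  G = 99.47·ln 18.61 − 161.1 = 99.47·2.9237 − 161.1 = 129.720.
Gain = 129.720 / 171.379 = 0.7569 → 0.757.

0.757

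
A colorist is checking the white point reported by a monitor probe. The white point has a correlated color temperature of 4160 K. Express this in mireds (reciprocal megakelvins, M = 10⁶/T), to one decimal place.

M = 10⁶ / 4160 = 240.385 → 240.4 mireds.

240.4 mireds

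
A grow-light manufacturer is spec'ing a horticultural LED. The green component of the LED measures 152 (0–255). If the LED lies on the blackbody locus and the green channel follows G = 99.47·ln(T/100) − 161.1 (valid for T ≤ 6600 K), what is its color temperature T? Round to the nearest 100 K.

2300 K

ln t = (152 + 161.1) / 99.47 = 3.1477.
t = e^3.1477 = 23.282.
T = 100·t = 2328 K → 2300 K to the nearest 100 K.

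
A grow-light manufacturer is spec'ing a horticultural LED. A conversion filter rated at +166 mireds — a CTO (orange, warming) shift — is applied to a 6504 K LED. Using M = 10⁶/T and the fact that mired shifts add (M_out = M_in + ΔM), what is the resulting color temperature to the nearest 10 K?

3130 K

M_in = 10⁶/6504 = 153.75 mireds.
M_out = 153.75 + (+166) = 319.75 mireds.
T_out = 10⁶/319.75 = 3127.4 K → 3130 K.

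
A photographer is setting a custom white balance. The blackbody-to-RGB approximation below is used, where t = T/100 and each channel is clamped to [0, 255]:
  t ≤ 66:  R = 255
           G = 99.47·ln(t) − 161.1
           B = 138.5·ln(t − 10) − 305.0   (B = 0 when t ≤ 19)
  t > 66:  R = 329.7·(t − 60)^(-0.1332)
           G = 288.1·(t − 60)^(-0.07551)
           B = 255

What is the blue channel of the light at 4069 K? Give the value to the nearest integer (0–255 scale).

169

t = 4069/100 = 40.69; the t ≤ 66 branch applies.
B = 138.5·ln(40.69 − 10) − 305.0 = 138.5·ln 30.69 − 305.0 = 138.5·3.4239 − 305.0 = 169.215.
Rounded: 169.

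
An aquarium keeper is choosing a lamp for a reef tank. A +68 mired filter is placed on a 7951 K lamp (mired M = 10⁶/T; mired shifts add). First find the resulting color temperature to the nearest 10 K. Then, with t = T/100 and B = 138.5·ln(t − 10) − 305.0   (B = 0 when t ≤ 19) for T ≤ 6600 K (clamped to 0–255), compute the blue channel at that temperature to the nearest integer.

M_in = 10⁶/7951 = 125.77; M_out = 125.77 + (+68) = 193.77.
T_out = 10⁶/193.77 = 5160.7 K → 5160 K; t = 51.6.
B = 138.5·ln(51.6 − 10) − 305.0 = 138.5·ln 41.6 − 305.0 = 138.5·3.7281 − 305.0 = 211.342.
Rounded: 211.

211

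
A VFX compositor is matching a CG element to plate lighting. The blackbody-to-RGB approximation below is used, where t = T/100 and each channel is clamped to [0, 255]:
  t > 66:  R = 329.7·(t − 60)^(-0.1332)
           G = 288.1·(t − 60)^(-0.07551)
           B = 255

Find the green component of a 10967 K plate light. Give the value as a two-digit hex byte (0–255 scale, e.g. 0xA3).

0xD7

t = 10967/100 = 109.67; the t > 66 branch applies.
G = 288.1·(109.67 − 60)^(-0.07551) = 288.1·49.67^(-0.07551) = 288.1·0.74461 = 214.522.
Rounded: 215; in hex, 0xD7.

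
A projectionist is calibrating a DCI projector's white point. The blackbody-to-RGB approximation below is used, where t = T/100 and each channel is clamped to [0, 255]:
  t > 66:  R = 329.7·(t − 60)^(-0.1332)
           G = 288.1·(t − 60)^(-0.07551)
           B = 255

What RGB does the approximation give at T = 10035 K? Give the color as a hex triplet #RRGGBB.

#C9DAFF

t = 10035/100 = 100.35; the t > 66 branch applies.
R = 329.7·(100.35 − 60)^(-0.1332) = 329.7·40.35^(-0.1332) = 329.7·0.61109 = 201.475.
G = 288.1·(100.35 − 60)^(-0.07551) = 288.1·40.35^(-0.07551) = 288.1·0.75638 = 217.914.
B = 255 by definition for t > 66.
Rounded: (201, 218, 255).
In hex: #C9DAFF.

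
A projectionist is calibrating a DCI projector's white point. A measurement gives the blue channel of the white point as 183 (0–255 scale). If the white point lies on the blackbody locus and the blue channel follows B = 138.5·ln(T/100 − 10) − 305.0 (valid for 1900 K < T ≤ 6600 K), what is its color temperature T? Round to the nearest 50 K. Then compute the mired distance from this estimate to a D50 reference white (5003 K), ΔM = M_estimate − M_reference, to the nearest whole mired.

+27 mireds

ln(t − 10) = (183 + 305.0) / 138.5 = 3.5235.
t − 10 = e^3.5235 = 33.902, so t = 43.902.
T = 100·t = 4390 K → 4400 K to the nearest 50 K.
M_estimate = 10⁶/4400 = 227.27; M_reference = 10⁶/5003 = 199.88.
ΔM = 227.27 − 199.88 = 27.39 → +27 mireds.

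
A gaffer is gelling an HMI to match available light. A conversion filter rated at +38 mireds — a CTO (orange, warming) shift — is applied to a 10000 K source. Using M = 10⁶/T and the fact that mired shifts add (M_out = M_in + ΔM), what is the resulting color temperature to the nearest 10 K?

7250 K

M_in = 10⁶/10000 = 100.00 mireds.
M_out = 100.00 + (+38) = 138.00 mireds.
T_out = 10⁶/138.00 = 7246.4 K → 7250 K.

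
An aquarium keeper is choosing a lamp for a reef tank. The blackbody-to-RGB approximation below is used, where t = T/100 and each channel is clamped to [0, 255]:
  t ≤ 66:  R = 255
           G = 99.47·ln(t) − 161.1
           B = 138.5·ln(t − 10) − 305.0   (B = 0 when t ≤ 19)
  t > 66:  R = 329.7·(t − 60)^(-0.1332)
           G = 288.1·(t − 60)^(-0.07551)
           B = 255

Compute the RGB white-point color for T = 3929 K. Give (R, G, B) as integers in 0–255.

t = 3929/100 = 39.29; the t ≤ 66 branch applies.
R = 255 by definition for t ≤ 66.
G = 99.47·ln 39.29 − 161.1 = 99.47·3.6710 − 161.1 = 204.051.
B = 138.5·ln(39.29 − 10) − 305.0 = 138.5·ln 29.29 − 305.0 = 138.5·3.3772 − 305.0 = 162.749.
Rounded: (255, 204, 163).

(255, 204, 163)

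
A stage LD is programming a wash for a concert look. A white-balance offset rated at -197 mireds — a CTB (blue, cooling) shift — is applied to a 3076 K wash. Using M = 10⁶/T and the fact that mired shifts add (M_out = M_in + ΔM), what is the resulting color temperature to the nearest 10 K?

M_in = 10⁶/3076 = 325.10 mireds.
M_out = 325.10 + (-197) = 128.10 mireds.
T_out = 10⁶/128.10 = 7806.6 K → 7810 K.

7810 K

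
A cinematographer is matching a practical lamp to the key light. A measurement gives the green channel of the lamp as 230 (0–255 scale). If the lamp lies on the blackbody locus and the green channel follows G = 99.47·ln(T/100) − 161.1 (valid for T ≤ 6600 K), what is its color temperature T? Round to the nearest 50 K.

5100 K

ln t = (230 + 161.1) / 99.47 = 3.9318.
t = e^3.9318 = 51.001.
T = 100·t = 5100 K → 5100 K to the nearest 50 K.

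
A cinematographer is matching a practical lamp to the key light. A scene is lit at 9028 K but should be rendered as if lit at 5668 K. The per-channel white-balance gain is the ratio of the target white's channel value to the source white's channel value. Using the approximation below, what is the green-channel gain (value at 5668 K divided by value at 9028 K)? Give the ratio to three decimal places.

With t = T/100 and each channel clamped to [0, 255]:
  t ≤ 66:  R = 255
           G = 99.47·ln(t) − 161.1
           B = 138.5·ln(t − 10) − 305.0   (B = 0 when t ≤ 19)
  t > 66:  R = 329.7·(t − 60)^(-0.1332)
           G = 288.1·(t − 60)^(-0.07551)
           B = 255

At 9028 K (t = 90.28):
  G = 288.1·(90.28 − 60)^(-0.07551) = 288.1·30.28^(-0.07551) = 288.1·0.77296 = 222.690.
At 5668 K (t = 56.68):
  G = 99.47·ln 56.68 − 161.1 = 99.47·4.0374 − 161.1 = 240.502.
Gain = 240.502 / 222.690 = 1.0800 → 1.080.

1.080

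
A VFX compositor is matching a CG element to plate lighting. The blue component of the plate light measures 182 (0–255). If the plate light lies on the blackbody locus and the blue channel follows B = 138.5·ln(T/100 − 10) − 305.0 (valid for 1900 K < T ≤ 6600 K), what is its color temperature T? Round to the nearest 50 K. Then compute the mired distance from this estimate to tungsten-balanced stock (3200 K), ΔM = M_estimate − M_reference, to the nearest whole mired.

ln(t − 10) = (182 + 305.0) / 138.5 = 3.5162.
t − 10 = e^3.5162 = 33.658, so t = 43.658.
T = 100·t = 4366 K → 4350 K to the nearest 50 K.
M_estimate = 10⁶/4350 = 229.89; M_reference = 10⁶/3200 = 312.50.
ΔM = 229.89 − 312.50 = -82.61 → -83 mireds.

-83 mireds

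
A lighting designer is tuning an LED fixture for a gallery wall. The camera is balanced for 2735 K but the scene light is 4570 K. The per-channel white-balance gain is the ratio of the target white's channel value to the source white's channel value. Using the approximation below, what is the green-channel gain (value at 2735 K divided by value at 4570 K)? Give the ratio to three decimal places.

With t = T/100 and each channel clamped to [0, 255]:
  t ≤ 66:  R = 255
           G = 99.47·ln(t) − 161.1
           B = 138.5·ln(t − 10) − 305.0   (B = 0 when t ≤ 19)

0.767

At 4570 K (t = 45.7):
  G = 99.47·ln 45.7 − 161.1 = 99.47·3.8221 − 161.1 = 219.084.
At 2735 K (t = 27.35):
  G = 99.47·ln 27.35 − 161.1 = 99.47·3.3087 − 161.1 = 168.018.
Gain = 168.018 / 219.084 = 0.7669 → 0.767.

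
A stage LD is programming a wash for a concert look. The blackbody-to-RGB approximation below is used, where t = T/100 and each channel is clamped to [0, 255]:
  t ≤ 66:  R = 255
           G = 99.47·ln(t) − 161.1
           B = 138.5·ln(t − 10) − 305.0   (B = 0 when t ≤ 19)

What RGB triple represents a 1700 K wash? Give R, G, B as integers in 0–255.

t = 1700/100 = 17; the t ≤ 66 branch applies.
R = 255 by definition for t ≤ 66.
G = 99.47·ln 17 − 161.1 = 99.47·2.8332 − 161.1 = 120.720.
t = 17 ≤ 19, so B = 0.
Rounded: (255, 121, 0).

R=255, G=121, B=0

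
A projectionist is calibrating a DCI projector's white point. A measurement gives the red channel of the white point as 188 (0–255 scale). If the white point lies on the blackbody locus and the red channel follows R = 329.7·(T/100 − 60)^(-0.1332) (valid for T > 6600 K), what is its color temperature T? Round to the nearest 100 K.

(t − 60)^(-0.1332) = 188/329.7 = 0.57022.
t − 60 = 0.57022^(1/-0.1332) = 0.57022^(-7.508) = 67.848, so t = 127.848.
T = 100·t = 12785 K → 12800 K to the nearest 100 K.

12800 K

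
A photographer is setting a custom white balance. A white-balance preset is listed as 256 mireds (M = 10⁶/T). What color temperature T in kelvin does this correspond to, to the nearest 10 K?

T = 10⁶ / 256 = 3906.25 K → 3910 K.

3910 K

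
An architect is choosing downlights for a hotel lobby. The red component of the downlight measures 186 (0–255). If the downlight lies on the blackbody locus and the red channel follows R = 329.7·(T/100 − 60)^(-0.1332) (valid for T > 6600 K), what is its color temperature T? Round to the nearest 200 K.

13400 K

(t − 60)^(-0.1332) = 186/329.7 = 0.56415.
t − 60 = 0.56415^(1/-0.1332) = 0.56415^(-7.508) = 73.521, so t = 133.521.
T = 100·t = 13352 K → 13400 K to the nearest 200 K.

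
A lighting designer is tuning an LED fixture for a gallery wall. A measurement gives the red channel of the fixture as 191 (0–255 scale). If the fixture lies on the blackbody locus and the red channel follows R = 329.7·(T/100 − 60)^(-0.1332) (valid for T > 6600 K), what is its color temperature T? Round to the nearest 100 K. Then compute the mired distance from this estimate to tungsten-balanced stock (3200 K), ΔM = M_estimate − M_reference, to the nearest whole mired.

(t − 60)^(-0.1332) = 191/329.7 = 0.57931.
t − 60 = 0.57931^(1/-0.1332) = 0.57931^(-7.508) = 60.245, so t = 120.245.
T = 100·t = 12025 K → 12000 K to the nearest 100 K.
M_estimate = 10⁶/12000 = 83.33; M_reference = 10⁶/3200 = 312.50.
ΔM = 83.33 − 312.50 = -229.17 → -229 mireds.

-229 mireds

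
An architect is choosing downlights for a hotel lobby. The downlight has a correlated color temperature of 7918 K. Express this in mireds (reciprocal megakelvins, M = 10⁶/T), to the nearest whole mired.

126 mireds

M = 10⁶ / 7918 = 126.295 → 126 mireds.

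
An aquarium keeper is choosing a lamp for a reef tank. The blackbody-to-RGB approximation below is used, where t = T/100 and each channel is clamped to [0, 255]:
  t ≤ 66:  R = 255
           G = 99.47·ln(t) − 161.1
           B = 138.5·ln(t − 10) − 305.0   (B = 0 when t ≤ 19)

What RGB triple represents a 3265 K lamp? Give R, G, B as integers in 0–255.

R=255, G=186, B=127

t = 3265/100 = 32.65; the t ≤ 66 branch applies.
R = 255 by definition for t ≤ 66.
G = 99.47·ln 32.65 − 161.1 = 99.47·3.4858 − 161.1 = 185.637.
B = 138.5·ln(32.65 − 10) − 305.0 = 138.5·ln 22.65 − 305.0 = 138.5·3.1202 − 305.0 = 127.142.
Rounded: (255, 186, 127).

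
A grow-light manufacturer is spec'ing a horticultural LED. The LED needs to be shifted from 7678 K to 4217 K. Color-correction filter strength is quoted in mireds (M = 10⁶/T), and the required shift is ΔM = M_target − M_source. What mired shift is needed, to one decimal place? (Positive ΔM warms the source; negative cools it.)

M_source = 10⁶/7678 = 130.242; M_target = 10⁶/4217 = 237.135.
ΔM = 237.135 − 130.242 = 106.893 → +106.9 mireds, a warming shift.

+106.9 mireds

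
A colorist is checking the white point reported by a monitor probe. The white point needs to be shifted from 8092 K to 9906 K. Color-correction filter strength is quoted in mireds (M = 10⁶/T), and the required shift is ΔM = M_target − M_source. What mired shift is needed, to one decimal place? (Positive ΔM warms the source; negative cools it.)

M_source = 10⁶/8092 = 123.579; M_target = 10⁶/9906 = 100.949.
ΔM = 100.949 − 123.579 = -22.630 → -22.6 mireds, a cooling shift.

-22.6 mireds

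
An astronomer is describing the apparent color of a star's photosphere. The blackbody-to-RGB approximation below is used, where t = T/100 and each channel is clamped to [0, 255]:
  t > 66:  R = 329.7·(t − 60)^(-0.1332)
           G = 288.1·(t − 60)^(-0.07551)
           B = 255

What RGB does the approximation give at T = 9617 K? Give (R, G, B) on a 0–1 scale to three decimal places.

(0.802, 0.862, 1.000)

t = 9617/100 = 96.17; the t > 66 branch applies.
R = 329.7·(96.17 − 60)^(-0.1332) = 329.7·36.17^(-0.1332) = 329.7·0.62005 = 204.431.
G = 288.1·(96.17 − 60)^(-0.07551) = 288.1·36.17^(-0.07551) = 288.1·0.76266 = 219.721.
B = 255 by definition for t > 66.
Dividing each by 255: (0.8017, 0.8617, 1.0000) → (0.802, 0.862, 1.000).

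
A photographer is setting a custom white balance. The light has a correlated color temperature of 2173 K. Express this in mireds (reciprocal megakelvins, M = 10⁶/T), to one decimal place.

460.2 mireds

M = 10⁶ / 2173 = 460.193 → 460.2 mireds.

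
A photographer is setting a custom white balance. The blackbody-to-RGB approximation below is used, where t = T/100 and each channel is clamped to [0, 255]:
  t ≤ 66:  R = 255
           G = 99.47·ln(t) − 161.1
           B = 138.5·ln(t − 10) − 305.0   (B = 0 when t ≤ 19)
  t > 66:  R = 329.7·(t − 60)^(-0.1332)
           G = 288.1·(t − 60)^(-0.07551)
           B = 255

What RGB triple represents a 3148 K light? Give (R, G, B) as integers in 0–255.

(255, 182, 120)

t = 3148/100 = 31.48; the t ≤ 66 branch applies.
R = 255 by definition for t ≤ 66.
G = 99.47·ln 31.48 − 161.1 = 99.47·3.4494 − 161.1 = 182.007.
B = 138.5·ln(31.48 − 10) − 305.0 = 138.5·ln 21.48 − 305.0 = 138.5·3.0671 − 305.0 = 119.796.
Rounded: (255, 182, 120).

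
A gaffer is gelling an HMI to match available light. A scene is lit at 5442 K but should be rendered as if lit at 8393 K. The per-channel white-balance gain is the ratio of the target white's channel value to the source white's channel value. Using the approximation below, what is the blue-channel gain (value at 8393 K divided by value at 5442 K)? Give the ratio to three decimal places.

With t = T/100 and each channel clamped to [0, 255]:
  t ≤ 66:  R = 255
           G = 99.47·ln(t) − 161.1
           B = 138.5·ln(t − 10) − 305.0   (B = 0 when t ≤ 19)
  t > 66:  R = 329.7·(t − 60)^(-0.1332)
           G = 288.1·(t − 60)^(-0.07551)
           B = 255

1.157

At 5442 K (t = 54.42):
  B = 138.5·ln(54.42 − 10) − 305.0 = 138.5·ln 44.42 − 305.0 = 138.5·3.7937 − 305.0 = 220.426.
At 8393 K (t = 83.93):
  B = 255 by definition for t > 66.
Gain = 255.000 / 220.426 = 1.1569 → 1.157.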